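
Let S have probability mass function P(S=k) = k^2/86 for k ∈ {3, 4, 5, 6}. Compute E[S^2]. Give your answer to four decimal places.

26.2558

E[S^2] = Σ s^2·P(S=s)
 = 9·9/86 + 16·8/43 + 25·25/86 + 36·18/43
 = 81/86 + 128/43 + 625/86 + 648/43
 = 1129/43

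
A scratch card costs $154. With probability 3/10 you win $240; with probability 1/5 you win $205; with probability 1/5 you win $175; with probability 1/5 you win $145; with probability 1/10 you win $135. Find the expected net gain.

E[payout] = 240·3/10 + 205·1/5 + 175·1/5 + 145·1/5 + 135·1/10
 = 72 + 41 + 35 + 29 + 27/2
 = 381/2
Net = 381/2 - 154 = 73/2

36.5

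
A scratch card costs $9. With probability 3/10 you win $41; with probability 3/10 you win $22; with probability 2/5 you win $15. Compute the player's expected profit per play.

E[payout] = 41·3/10 + 22·3/10 + 15·2/5
 = 123/10 + 33/5 + 6
 = 249/10
Net = 249/10 - 9 = 159/10

15.9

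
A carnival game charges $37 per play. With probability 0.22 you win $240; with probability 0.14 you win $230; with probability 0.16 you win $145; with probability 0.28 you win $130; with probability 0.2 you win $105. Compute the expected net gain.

E[payout] = 240·0.22 + 230·0.14 + 145·0.16 + 130·0.28 + 105·0.2
 = 52.8 + 32.2 + 23.2 + 36.4 + 21
 = 165.6
Net = 165.6 - 37 = 128.6

128.6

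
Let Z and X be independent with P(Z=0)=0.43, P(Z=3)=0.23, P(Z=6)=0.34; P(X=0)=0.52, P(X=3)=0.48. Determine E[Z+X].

4.17

E[Z+X] = Σ_z Σ_x (z+x) · P(Z=z)P(X=x)
 = 0·0.2236 + 3·0.2064 + 3·0.1196 + 6·0.1104 + 6·0.1768 + 9·0.1632
 = 0 + 0.6192 + 0.3588 + 0.6624 + 1.0608 + 1.4688
 = 4.17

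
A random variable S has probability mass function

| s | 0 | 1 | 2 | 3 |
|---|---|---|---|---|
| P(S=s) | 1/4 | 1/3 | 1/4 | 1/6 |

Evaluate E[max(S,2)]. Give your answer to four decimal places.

2.1667

E[max(S,2)] = Σ max(s,2)·P(S=s)
 = 2·1/4 + 2·1/3 + 2·1/4 + 3·1/6
 = 1/2 + 2/3 + 1/2 + 1/2
 = 13/6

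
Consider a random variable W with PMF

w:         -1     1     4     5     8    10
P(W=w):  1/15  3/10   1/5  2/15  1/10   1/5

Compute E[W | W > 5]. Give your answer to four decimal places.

P(W > 5) = 1/10 + 1/5 = 3/10.
E[W | W > 5] = [8·1/10 + 10·1/5] / (3/10)
 = 14/5 / (3/10)
 = 28/3

9.3333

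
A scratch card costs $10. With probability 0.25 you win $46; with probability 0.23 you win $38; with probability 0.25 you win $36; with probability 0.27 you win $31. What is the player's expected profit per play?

27.61

E[payout] = 46·0.25 + 38·0.23 + 36·0.25 + 31·0.27
 = 11.5 + 8.74 + 9 + 8.37
 = 37.61
Net = 37.61 - 10 = 27.61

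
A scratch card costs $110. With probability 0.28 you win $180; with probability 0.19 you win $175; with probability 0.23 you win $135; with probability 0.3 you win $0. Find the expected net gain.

4.7

E[payout] = 180·0.28 + 175·0.19 + 135·0.23 + 0·0.3
 = 50.4 + 33.25 + 31.05 + 0
 = 114.7
Net = 114.7 - 110 = 4.7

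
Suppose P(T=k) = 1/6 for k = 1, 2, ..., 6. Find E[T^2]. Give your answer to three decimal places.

15.167

E[T^2] = Σ t^2·P(T=t)
 = 1·1/6 + 4·1/6 + 9·1/6 + 16·1/6 + 25·1/6 + 36·1/6
 = 1/6 + 2/3 + 3/2 + 8/3 + 25/6 + 6
 = 91/6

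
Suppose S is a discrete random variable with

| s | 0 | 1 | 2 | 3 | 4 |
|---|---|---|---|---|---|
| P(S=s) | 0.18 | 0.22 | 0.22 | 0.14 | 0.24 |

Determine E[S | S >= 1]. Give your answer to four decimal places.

2.4878

P(S >= 1) = 0.22 + 0.22 + 0.14 + 0.24 = 0.82.
E[S | S >= 1] = [1·0.22 + 2·0.22 + 3·0.14 + 4·0.24] / 0.82
 = 2.04 / 0.82
 = 102/41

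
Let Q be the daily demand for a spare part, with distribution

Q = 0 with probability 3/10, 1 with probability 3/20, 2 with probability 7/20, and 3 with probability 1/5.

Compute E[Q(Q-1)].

1.9

E[Q(Q-1)] = Σ q(q-1)·P(Q=q)
 = 0·3/10 + 0·3/20 + 2·7/20 + 6·1/5
 = 0 + 0 + 7/10 + 6/5
 = 19/10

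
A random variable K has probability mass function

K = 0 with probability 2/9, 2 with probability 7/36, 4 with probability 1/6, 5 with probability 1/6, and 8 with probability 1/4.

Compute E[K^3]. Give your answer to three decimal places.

E[K^3] = Σ k^3·P(K=k)
 = 0·2/9 + 8·7/36 + 64·1/6 + 125·1/6 + 512·1/4
 = 0 + 14/9 + 32/3 + 125/6 + 128
 = 2899/18

161.056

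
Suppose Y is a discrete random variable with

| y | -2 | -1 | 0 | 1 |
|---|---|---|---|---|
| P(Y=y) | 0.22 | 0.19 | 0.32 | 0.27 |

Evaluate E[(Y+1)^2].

E[(Y+1)^2] = Σ (y+1)^2·P(Y=y)
 = 1·0.22 + 0·0.19 + 1·0.32 + 4·0.27
 = 0.22 + 0 + 0.32 + 1.08
 = 1.62

1.62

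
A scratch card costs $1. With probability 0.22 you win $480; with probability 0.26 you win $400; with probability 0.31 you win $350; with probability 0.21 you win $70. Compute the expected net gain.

331.8

E[payout] = 480·0.22 + 400·0.26 + 350·0.31 + 70·0.21
 = 105.6 + 104 + 108.5 + 14.7
 = 332.8
Net = 332.8 - 1 = 331.8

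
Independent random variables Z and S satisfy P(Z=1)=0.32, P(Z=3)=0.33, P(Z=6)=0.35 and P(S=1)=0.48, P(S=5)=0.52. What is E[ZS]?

E[ZS] = Σ_z Σ_s zs · P(Z=z)P(S=s)
 = 1·0.1536 + 5·0.1664 + 3·0.1584 + 15·0.1716 + 6·0.168 + 30·0.182
 = 0.1536 + 0.832 + 0.4752 + 2.574 + 1.008 + 5.46
 = 10.5028

10.5028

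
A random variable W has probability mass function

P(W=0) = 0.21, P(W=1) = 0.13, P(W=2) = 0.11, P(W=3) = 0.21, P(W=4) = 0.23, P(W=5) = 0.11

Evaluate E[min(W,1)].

0.79

E[min(W,1)] = Σ min(w,1)·P(W=w)
 = 0·0.21 + 1·0.13 + 1·0.11 + 1·0.21 + 1·0.23 + 1·0.11
 = 0 + 0.13 + 0.11 + 0.21 + 0.23 + 0.11
 = 0.79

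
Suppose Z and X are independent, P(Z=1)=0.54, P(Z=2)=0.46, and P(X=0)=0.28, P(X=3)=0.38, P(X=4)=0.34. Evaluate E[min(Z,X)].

E[min(Z,X)] = Σ_z Σ_x min(z,x) · P(Z=z)P(X=x)
 = 0·0.1512 + 1·0.2052 + 1·0.1836 + 0·0.1288 + 2·0.1748 + 2·0.1564
 = 0 + 0.2052 + 0.1836 + 0 + 0.3496 + 0.3128
 = 1.0512

1.0512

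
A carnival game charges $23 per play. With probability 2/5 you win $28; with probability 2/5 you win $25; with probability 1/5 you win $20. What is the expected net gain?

2.2

E[payout] = 28·2/5 + 25·2/5 + 20·1/5
 = 56/5 + 10 + 4
 = 126/5
Net = 126/5 - 23 = 11/5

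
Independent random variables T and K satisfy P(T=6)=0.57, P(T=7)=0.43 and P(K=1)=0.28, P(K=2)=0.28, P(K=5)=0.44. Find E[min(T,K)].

3.04

E[min(T,K)] = Σ_t Σ_k min(t,k) · P(T=t)P(K=k)
 = 1·0.1596 + 2·0.1596 + 5·0.2508 + 1·0.1204 + 2·0.1204 + 5·0.1892
 = 0.1596 + 0.3192 + 1.254 + 0.1204 + 0.2408 + 0.946
 = 3.04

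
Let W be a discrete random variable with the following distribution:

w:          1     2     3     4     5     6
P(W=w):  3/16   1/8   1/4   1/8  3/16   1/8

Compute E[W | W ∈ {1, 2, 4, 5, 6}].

3.5

P(W ∈ {1, 2, 4, 5, 6}) = 3/16 + 1/8 + 1/8 + 3/16 + 1/8 = 3/4.
E[W | W ∈ {1, 2, 4, 5, 6}] = [1·3/16 + 2·1/8 + 4·1/8 + 5·3/16 + 6·1/8] / (3/4)
 = 21/8 / (3/4)
 = 7/2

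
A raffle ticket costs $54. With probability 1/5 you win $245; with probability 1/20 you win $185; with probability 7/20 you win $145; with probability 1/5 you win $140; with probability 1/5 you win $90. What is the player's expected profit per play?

E[payout] = 245·1/5 + 185·1/20 + 145·7/20 + 140·1/5 + 90·1/5
 = 49 + 37/4 + 203/4 + 28 + 18
 = 155
Net = 155 - 54 = 101

101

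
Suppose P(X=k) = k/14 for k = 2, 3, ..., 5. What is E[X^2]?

E[X^2] = Σ x^2·P(X=x)
 = 4·1/7 + 9·3/14 + 16·2/7 + 25·5/14
 = 4/7 + 27/14 + 32/7 + 125/14
 = 16

16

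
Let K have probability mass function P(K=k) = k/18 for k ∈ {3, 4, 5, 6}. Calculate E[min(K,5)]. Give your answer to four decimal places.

E[min(K,5)] = Σ min(k,5)·P(K=k)
 = 3·1/6 + 4·2/9 + 5·5/18 + 5·1/3
 = 1/2 + 8/9 + 25/18 + 5/3
 = 40/9

4.4444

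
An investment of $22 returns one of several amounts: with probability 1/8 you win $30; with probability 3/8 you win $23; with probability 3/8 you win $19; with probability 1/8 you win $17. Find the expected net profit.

E[payout] = 30·1/8 + 23·3/8 + 19·3/8 + 17·1/8
 = 15/4 + 69/8 + 57/8 + 17/8
 = 173/8
Net = 173/8 - 22 = -3/8

-0.375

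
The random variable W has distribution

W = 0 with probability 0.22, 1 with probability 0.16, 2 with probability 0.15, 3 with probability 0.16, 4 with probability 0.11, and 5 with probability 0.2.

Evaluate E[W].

2.38

E[W] = Σ w·P(W=w)
 = 0·0.22 + 1·0.16 + 2·0.15 + 3·0.16 + 4·0.11 + 5·0.2
 = 0 + 0.16 + 0.3 + 0.48 + 0.44 + 1
 = 2.38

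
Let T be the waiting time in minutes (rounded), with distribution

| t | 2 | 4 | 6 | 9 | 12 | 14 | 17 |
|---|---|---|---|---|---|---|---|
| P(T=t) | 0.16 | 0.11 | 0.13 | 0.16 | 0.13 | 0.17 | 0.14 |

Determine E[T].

E[T] = Σ t·P(T=t)
 = 2·0.16 + 4·0.11 + 6·0.13 + 9·0.16 + 12·0.13 + 14·0.17 + 17·0.14
 = 0.32 + 0.44 + 0.78 + 1.44 + 1.56 + 2.38 + 2.38
 = 9.3

9.3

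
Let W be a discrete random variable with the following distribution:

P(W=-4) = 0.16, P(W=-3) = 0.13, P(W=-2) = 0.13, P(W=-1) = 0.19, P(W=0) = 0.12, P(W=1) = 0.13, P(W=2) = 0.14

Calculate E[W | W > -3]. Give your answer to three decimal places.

-0.056

P(W > -3) = 0.13 + 0.19 + 0.12 + 0.13 + 0.14 = 0.71.
E[W | W > -3] = [(-2)·0.13 + (-1)·0.19 + 0·0.12 + 1·0.13 + 2·0.14] / 0.71
 = -0.04 / 0.71
 = -4/71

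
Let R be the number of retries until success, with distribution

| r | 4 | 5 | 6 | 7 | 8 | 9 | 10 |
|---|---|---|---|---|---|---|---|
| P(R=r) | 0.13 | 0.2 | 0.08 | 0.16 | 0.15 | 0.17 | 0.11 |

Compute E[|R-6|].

E[|R-6|] = Σ |r-6|·P(R=r)
 = 2·0.13 + 1·0.2 + 0·0.08 + 1·0.16 + 2·0.15 + 3·0.17 + 4·0.11
 = 0.26 + 0.2 + 0 + 0.16 + 0.3 + 0.51 + 0.44
 = 1.87

1.87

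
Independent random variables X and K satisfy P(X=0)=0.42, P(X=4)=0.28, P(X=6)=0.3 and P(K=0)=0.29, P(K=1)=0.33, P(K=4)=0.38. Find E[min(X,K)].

1.073

E[min(X,K)] = Σ_x Σ_k min(x,k) · P(X=x)P(K=k)
 = 0·0.1218 + 0·0.1386 + 0·0.1596 + 0·0.0812 + 1·0.0924 + 4·0.1064 + 0·0.087 + 1·0.099 + 4·0.114
 = 0 + 0 + 0 + 0 + 0.0924 + 0.4256 + 0 + 0.099 + 0.456
 = 1.073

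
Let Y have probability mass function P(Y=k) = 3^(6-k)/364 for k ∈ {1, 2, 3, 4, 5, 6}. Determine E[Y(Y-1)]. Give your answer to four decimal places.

1.4341

E[Y(Y-1)] = Σ y(y-1)·P(Y=y)
 = 0·243/364 + 2·81/364 + 6·27/364 + 12·9/364 + 20·3/364 + 30·1/364
 = 0 + 81/182 + 81/182 + 27/91 + 15/91 + 15/182
 = 261/182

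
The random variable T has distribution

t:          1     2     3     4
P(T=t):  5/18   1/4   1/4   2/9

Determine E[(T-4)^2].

E[(T-4)^2] = Σ (t-4)^2·P(T=t)
 = 9·5/18 + 4·1/4 + 1·1/4 + 0·2/9
 = 5/2 + 1 + 1/4 + 0
 = 15/4

3.75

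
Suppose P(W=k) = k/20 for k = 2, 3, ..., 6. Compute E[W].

E[W] = Σ w·P(W=w)
 = 2·1/10 + 3·3/20 + 4·1/5 + 5·1/4 + 6·3/10
 = 1/5 + 9/20 + 4/5 + 5/4 + 9/5
 = 9/2

4.5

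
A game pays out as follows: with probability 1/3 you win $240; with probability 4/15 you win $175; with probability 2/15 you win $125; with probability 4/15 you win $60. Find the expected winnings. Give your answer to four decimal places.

E[payout] = 240·1/3 + 175·4/15 + 125·2/15 + 60·4/15
 = 80 + 140/3 + 50/3 + 16
 = 478/3

159.3333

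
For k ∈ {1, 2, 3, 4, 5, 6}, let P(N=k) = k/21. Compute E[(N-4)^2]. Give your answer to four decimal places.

2.3333

E[(N-4)^2] = Σ (n-4)^2·P(N=n)
 = 9·1/21 + 4·2/21 + 1·1/7 + 0·4/21 + 1·5/21 + 4·2/7
 = 3/7 + 8/21 + 1/7 + 0 + 5/21 + 8/7
 = 7/3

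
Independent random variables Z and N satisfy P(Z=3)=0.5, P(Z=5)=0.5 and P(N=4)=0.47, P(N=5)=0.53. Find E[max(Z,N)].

E[max(Z,N)] = Σ_z Σ_n max(z,n) · P(Z=z)P(N=n)
 = 4·0.235 + 5·0.265 + 5·0.235 + 5·0.265
 = 0.94 + 1.325 + 1.175 + 1.325
 = 4.765

4.765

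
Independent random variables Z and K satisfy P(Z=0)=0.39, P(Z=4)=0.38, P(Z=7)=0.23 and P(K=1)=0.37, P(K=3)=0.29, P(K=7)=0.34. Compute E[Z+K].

E[Z+K] = Σ_z Σ_k (z+k) · P(Z=z)P(K=k)
 = 1·0.1443 + 3·0.1131 + 7·0.1326 + 5·0.1406 + 7·0.1102 + 11·0.1292 + 8·0.0851 + 10·0.0667 + 14·0.0782
 = 0.1443 + 0.3393 + 0.9282 + 0.703 + 0.7714 + 1.4212 + 0.6808 + 0.667 + 1.0948
 = 6.75

6.75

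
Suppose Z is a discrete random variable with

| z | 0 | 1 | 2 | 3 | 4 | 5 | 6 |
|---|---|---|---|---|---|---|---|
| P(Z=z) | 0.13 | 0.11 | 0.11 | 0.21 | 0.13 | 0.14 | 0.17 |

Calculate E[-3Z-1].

-10.6

E[-3Z-1] = Σ (-3z-1)·P(Z=z)
 = (-1)·0.13 + (-4)·0.11 + (-7)·0.11 + (-10)·0.21 + (-13)·0.13 + (-16)·0.14 + (-19)·0.17
 = (-0.13) + (-0.44) + (-0.77) + (-2.1) + (-1.69) + (-2.24) + (-3.23)
 = -10.6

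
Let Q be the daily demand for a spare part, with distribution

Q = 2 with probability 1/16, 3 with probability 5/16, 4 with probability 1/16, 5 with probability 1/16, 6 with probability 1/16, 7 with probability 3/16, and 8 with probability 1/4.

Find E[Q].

E[Q] = Σ q·P(Q=q)
 = 2·1/16 + 3·5/16 + 4·1/16 + 5·1/16 + 6·1/16 + 7·3/16 + 8·1/4
 = 1/8 + 15/16 + 1/4 + 5/16 + 3/8 + 21/16 + 2
 = 85/16

5.3125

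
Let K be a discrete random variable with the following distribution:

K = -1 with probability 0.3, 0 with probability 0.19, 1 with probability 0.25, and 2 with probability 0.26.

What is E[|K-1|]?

E[|K-1|] = Σ |k-1|·P(K=k)
 = 2·0.3 + 1·0.19 + 0·0.25 + 1·0.26
 = 0.6 + 0.19 + 0 + 0.26
 = 1.05

1.05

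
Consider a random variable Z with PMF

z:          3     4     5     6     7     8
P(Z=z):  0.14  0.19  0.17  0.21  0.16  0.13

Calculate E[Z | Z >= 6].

P(Z >= 6) = 0.21 + 0.16 + 0.13 = 0.5.
E[Z | Z >= 6] = [6·0.21 + 7·0.16 + 8·0.13] / 0.5
 = 3.42 / 0.5
 = 171/25

6.84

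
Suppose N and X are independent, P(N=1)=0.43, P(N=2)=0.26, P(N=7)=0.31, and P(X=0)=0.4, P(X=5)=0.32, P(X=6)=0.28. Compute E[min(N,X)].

1.5868

E[min(N,X)] = Σ_n Σ_x min(n,x) · P(N=n)P(X=x)
 = 0·0.172 + 1·0.1376 + 1·0.1204 + 0·0.104 + 2·0.0832 + 2·0.0728 + 0·0.124 + 5·0.0992 + 6·0.0868
 = 0 + 0.1376 + 0.1204 + 0 + 0.1664 + 0.1456 + 0 + 0.496 + 0.5208
 = 1.5868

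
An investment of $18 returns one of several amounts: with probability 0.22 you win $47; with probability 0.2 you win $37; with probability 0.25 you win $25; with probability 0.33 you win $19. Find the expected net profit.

12.26

E[payout] = 47·0.22 + 37·0.2 + 25·0.25 + 19·0.33
 = 10.34 + 7.4 + 6.25 + 6.27
 = 30.26
Net = 30.26 - 18 = 12.26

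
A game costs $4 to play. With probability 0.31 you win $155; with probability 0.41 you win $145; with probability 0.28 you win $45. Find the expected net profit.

E[payout] = 155·0.31 + 145·0.41 + 45·0.28
 = 48.05 + 59.45 + 12.6
 = 120.1
Net = 120.1 - 4 = 116.1

116.1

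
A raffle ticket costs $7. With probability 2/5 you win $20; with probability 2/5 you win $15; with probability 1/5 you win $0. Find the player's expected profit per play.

E[payout] = 20·2/5 + 15·2/5 + 0·1/5
 = 8 + 6 + 0
 = 14
Net = 14 - 7 = 7

7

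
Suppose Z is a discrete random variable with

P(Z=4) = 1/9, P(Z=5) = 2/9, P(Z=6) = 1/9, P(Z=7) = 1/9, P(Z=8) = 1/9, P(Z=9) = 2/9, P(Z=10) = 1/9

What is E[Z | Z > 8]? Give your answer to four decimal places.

P(Z > 8) = 2/9 + 1/9 = 1/3.
E[Z | Z > 8] = [9·2/9 + 10·1/9] / (1/3)
 = 28/9 / (1/3)
 = 28/3

9.3333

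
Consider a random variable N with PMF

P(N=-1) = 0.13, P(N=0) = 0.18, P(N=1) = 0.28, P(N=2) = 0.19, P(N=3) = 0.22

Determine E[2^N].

3.325

E[2^N] = Σ 2^n·P(N=n)
 = 0.5·0.13 + 1·0.18 + 2·0.28 + 4·0.19 + 8·0.22
 = 0.065 + 0.18 + 0.56 + 0.76 + 1.76
 = 3.325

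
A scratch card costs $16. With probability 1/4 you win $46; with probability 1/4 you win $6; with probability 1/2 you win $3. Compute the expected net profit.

E[payout] = 46·1/4 + 6·1/4 + 3·1/2
 = 23/2 + 3/2 + 3/2
 = 29/2
Net = 29/2 - 16 = -3/2

-1.5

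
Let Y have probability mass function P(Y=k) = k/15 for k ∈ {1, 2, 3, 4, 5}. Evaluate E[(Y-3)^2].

2

E[(Y-3)^2] = Σ (y-3)^2·P(Y=y)
 = 4·1/15 + 1·2/15 + 0·1/5 + 1·4/15 + 4·1/3
 = 4/15 + 2/15 + 0 + 4/15 + 4/3
 = 2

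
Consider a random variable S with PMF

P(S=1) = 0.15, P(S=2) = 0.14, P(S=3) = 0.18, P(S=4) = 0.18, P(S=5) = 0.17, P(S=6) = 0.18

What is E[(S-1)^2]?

9.7

E[(S-1)^2] = Σ (s-1)^2·P(S=s)
 = 0·0.15 + 1·0.14 + 4·0.18 + 9·0.18 + 16·0.17 + 25·0.18
 = 0 + 0.14 + 0.72 + 1.62 + 2.72 + 4.5
 = 9.7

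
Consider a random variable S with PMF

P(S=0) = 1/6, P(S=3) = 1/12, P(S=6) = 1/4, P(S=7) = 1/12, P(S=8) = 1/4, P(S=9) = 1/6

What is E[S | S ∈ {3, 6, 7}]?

5.6

P(S ∈ {3, 6, 7}) = 1/12 + 1/4 + 1/12 = 5/12.
E[S | S ∈ {3, 6, 7}] = [3·1/12 + 6·1/4 + 7·1/12] / (5/12)
 = 7/3 / (5/12)
 = 28/5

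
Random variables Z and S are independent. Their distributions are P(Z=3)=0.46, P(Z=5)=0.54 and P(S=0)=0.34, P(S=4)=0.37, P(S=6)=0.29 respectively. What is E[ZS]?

13.1376

E[ZS] = Σ_z Σ_s zs · P(Z=z)P(S=s)
 = 0·0.1564 + 12·0.1702 + 18·0.1334 + 0·0.1836 + 20·0.1998 + 30·0.1566
 = 0 + 2.0424 + 2.4012 + 0 + 3.996 + 4.698
 = 13.1376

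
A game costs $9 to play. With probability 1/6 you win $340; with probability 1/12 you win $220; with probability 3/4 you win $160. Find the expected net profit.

186

E[payout] = 340·1/6 + 220·1/12 + 160·3/4
 = 170/3 + 55/3 + 120
 = 195
Net = 195 - 9 = 186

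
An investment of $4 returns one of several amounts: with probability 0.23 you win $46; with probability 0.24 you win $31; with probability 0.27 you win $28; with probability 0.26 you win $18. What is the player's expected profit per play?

26.26

E[payout] = 46·0.23 + 31·0.24 + 28·0.27 + 18·0.26
 = 10.58 + 7.44 + 7.56 + 4.68
 = 30.26
Net = 30.26 - 4 = 26.26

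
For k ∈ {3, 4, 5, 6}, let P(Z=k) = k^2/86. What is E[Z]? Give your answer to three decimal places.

E[Z] = Σ z·P(Z=z)
 = 3·9/86 + 4·8/43 + 5·25/86 + 6·18/43
 = 27/86 + 32/43 + 125/86 + 108/43
 = 216/43

5.023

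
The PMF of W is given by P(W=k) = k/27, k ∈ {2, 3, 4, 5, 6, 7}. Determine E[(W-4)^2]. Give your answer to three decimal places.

E[(W-4)^2] = Σ (w-4)^2·P(W=w)
 = 4·2/27 + 1·1/9 + 0·4/27 + 1·5/27 + 4·2/9 + 9·7/27
 = 8/27 + 1/9 + 0 + 5/27 + 8/9 + 7/3
 = 103/27

3.815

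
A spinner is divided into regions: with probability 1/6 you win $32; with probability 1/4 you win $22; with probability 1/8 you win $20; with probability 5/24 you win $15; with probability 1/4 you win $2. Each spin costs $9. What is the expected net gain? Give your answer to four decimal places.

E[payout] = 32·1/6 + 22·1/4 + 20·1/8 + 15·5/24 + 2·1/4
 = 16/3 + 11/2 + 5/2 + 25/8 + 1/2
 = 407/24
Net = 407/24 - 9 = 191/24

7.9583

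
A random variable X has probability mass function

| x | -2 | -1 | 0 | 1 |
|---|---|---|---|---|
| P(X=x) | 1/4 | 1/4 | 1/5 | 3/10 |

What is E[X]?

-0.45

E[X] = Σ x·P(X=x)
 = (-2)·1/4 + (-1)·1/4 + 0·1/5 + 1·3/10
 = (-1/2) + (-1/4) + 0 + 3/10
 = -9/20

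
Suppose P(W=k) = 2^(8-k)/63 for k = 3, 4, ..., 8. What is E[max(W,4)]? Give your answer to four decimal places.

4.4127

E[max(W,4)] = Σ max(w,4)·P(W=w)
 = 4·32/63 + 4·16/63 + 5·8/63 + 6·4/63 + 7·2/63 + 8·1/63
 = 128/63 + 64/63 + 40/63 + 8/21 + 2/9 + 8/63
 = 278/63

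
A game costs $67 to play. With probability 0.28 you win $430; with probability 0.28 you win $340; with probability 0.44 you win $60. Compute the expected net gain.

E[payout] = 430·0.28 + 340·0.28 + 60·0.44
 = 120.4 + 95.2 + 26.4
 = 242
Net = 242 - 67 = 175

175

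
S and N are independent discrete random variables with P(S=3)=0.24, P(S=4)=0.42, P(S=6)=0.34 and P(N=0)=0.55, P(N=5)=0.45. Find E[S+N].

E[S+N] = Σ_s Σ_n (s+n) · P(S=s)P(N=n)
 = 3·0.132 + 8·0.108 + 4·0.231 + 9·0.189 + 6·0.187 + 11·0.153
 = 0.396 + 0.864 + 0.924 + 1.701 + 1.122 + 1.683
 = 6.69

6.69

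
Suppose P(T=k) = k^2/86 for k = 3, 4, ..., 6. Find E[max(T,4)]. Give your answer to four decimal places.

E[max(T,4)] = Σ max(t,4)·P(T=t)
 = 4·9/86 + 4·8/43 + 5·25/86 + 6·18/43
 = 18/43 + 32/43 + 125/86 + 108/43
 = 441/86

5.1279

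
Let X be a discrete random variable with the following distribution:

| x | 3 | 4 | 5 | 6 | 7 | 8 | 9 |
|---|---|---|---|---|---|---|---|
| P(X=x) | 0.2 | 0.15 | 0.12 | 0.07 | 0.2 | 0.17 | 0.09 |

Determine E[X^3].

266.37

E[X^3] = Σ x^3·P(X=x)
 = 27·0.2 + 64·0.15 + 125·0.12 + 216·0.07 + 343·0.2 + 512·0.17 + 729·0.09
 = 5.4 + 9.6 + 15 + 15.12 + 68.6 + 87.04 + 65.61
 = 266.37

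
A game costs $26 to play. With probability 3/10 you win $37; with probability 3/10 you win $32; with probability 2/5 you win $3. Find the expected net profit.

E[payout] = 37·3/10 + 32·3/10 + 3·2/5
 = 111/10 + 48/5 + 6/5
 = 219/10
Net = 219/10 - 26 = -41/10

-4.1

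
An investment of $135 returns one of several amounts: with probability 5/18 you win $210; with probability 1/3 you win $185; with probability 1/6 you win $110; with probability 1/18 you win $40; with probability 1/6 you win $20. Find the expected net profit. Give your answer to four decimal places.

8.8889

E[payout] = 210·5/18 + 185·1/3 + 110·1/6 + 40·1/18 + 20·1/6
 = 175/3 + 185/3 + 55/3 + 20/9 + 10/3
 = 1295/9
Net = 1295/9 - 135 = 80/9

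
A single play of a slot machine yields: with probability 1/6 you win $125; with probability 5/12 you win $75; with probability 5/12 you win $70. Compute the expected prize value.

E[payout] = 125·1/6 + 75·5/12 + 70·5/12
 = 125/6 + 125/4 + 175/6
 = 325/4

81.25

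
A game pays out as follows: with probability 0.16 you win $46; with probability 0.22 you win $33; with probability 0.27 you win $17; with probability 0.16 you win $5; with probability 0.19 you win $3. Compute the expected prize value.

E[payout] = 46·0.16 + 33·0.22 + 17·0.27 + 5·0.16 + 3·0.19
 = 7.36 + 7.26 + 4.59 + 0.8 + 0.57
 = 20.58

20.58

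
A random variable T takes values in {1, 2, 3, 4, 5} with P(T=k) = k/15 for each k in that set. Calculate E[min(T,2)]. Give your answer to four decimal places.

1.9333

E[min(T,2)] = Σ min(t,2)·P(T=t)
 = 1·1/15 + 2·2/15 + 2·1/5 + 2·4/15 + 2·1/3
 = 1/15 + 4/15 + 2/5 + 8/15 + 2/3
 = 29/15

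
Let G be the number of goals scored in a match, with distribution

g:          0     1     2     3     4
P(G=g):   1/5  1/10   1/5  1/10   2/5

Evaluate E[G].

2.4

E[G] = Σ g·P(G=g)
 = 0·1/5 + 1·1/10 + 2·1/5 + 3·1/10 + 4·2/5
 = 0 + 1/10 + 2/5 + 3/10 + 8/5
 = 12/5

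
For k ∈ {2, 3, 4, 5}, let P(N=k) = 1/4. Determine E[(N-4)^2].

E[(N-4)^2] = Σ (n-4)^2·P(N=n)
 = 4·1/4 + 1·1/4 + 0·1/4 + 1·1/4
 = 1 + 1/4 + 0 + 1/4
 = 3/2

1.5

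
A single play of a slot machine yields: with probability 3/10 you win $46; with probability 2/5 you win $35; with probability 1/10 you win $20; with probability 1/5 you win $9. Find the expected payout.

31.6

E[payout] = 46·3/10 + 35·2/5 + 20·1/10 + 9·1/5
 = 69/5 + 14 + 2 + 9/5
 = 158/5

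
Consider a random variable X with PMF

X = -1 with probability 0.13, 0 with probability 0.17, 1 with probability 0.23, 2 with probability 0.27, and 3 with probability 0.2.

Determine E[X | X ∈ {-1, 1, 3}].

P(X ∈ {-1, 1, 3}) = 0.13 + 0.23 + 0.2 = 0.56.
E[X | X ∈ {-1, 1, 3}] = [(-1)·0.13 + 1·0.23 + 3·0.2] / 0.56
 = 0.7 / 0.56
 = 5/4

1.25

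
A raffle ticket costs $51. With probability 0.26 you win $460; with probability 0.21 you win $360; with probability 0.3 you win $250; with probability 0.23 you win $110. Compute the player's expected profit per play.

E[payout] = 460·0.26 + 360·0.21 + 250·0.3 + 110·0.23
 = 119.6 + 75.6 + 75 + 25.3
 = 295.5
Net = 295.5 - 51 = 244.5

244.5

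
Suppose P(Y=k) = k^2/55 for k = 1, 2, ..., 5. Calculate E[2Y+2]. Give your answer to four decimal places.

E[2Y+2] = Σ (2y+2)·P(Y=y)
 = 4·1/55 + 6·4/55 + 8·9/55 + 10·16/55 + 12·5/11
 = 4/55 + 24/55 + 72/55 + 32/11 + 60/11
 = 112/11

10.1818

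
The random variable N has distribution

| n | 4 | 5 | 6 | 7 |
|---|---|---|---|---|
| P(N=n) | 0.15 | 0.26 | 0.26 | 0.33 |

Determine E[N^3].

E[N^3] = Σ n^3·P(N=n)
 = 64·0.15 + 125·0.26 + 216·0.26 + 343·0.33
 = 9.6 + 32.5 + 56.16 + 113.19
 = 211.45

211.45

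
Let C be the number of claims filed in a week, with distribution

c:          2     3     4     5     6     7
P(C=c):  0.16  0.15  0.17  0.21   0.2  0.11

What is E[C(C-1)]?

E[C(C-1)] = Σ c(c-1)·P(C=c)
 = 2·0.16 + 6·0.15 + 12·0.17 + 20·0.21 + 30·0.2 + 42·0.11
 = 0.32 + 0.9 + 2.04 + 4.2 + 6 + 4.62
 = 18.08

18.08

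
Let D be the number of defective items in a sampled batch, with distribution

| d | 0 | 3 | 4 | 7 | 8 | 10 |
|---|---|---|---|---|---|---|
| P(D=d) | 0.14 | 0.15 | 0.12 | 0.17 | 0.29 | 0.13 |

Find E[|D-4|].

3.16

E[|D-4|] = Σ |d-4|·P(D=d)
 = 4·0.14 + 1·0.15 + 0·0.12 + 3·0.17 + 4·0.29 + 6·0.13
 = 0.56 + 0.15 + 0 + 0.51 + 1.16 + 0.78
 = 3.16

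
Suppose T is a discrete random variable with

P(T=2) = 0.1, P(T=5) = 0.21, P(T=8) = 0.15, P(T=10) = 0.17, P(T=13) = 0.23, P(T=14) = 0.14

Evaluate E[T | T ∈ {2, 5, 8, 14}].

P(T ∈ {2, 5, 8, 14}) = 0.1 + 0.21 + 0.15 + 0.14 = 0.6.
E[T | T ∈ {2, 5, 8, 14}] = [2·0.1 + 5·0.21 + 8·0.15 + 14·0.14] / 0.6
 = 4.41 / 0.6
 = 147/20

7.35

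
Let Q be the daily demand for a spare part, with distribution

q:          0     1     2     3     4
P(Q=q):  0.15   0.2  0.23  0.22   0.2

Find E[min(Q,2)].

1.5

E[min(Q,2)] = Σ min(q,2)·P(Q=q)
 = 0·0.15 + 1·0.2 + 2·0.23 + 2·0.22 + 2·0.2
 = 0 + 0.2 + 0.46 + 0.44 + 0.4
 = 1.5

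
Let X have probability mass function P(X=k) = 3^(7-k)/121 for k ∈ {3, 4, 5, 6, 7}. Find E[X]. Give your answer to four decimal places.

E[X] = Σ x·P(X=x)
 = 3·81/121 + 4·27/121 + 5·9/121 + 6·3/121 + 7·1/121
 = 243/121 + 108/121 + 45/121 + 18/121 + 7/121
 = 421/121

3.4793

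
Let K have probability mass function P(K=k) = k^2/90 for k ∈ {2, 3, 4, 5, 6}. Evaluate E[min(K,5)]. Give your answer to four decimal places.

E[min(K,5)] = Σ min(k,5)·P(K=k)
 = 2·2/45 + 3·1/10 + 4·8/45 + 5·5/18 + 5·2/5
 = 4/45 + 3/10 + 32/45 + 25/18 + 2
 = 202/45

4.4889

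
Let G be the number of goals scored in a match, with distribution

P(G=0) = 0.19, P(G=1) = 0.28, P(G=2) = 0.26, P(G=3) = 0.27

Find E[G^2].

E[G^2] = Σ g^2·P(G=g)
 = 0·0.19 + 1·0.28 + 4·0.26 + 9·0.27
 = 0 + 0.28 + 1.04 + 2.43
 = 3.75

3.75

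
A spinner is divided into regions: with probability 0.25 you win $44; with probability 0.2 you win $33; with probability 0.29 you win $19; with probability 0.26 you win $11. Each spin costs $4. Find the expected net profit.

21.97

E[payout] = 44·0.25 + 33·0.2 + 19·0.29 + 11·0.26
 = 11 + 6.6 + 5.51 + 2.86
 = 25.97
Net = 25.97 - 4 = 21.97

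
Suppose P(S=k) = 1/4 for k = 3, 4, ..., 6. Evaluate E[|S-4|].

E[|S-4|] = Σ |s-4|·P(S=s)
 = 1·1/4 + 0·1/4 + 1·1/4 + 2·1/4
 = 1/4 + 0 + 1/4 + 1/2
 = 1

1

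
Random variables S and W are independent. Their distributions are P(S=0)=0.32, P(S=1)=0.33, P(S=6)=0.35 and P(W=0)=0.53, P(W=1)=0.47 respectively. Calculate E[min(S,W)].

E[min(S,W)] = Σ_s Σ_w min(s,w) · P(S=s)P(W=w)
 = 0·0.1696 + 0·0.1504 + 0·0.1749 + 1·0.1551 + 0·0.1855 + 1·0.1645
 = 0 + 0 + 0 + 0.1551 + 0 + 0.1645
 = 0.3196

0.3196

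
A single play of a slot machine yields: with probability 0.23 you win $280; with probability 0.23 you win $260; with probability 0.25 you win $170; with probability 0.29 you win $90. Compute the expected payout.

E[payout] = 280·0.23 + 260·0.23 + 170·0.25 + 90·0.29
 = 64.4 + 59.8 + 42.5 + 26.1
 = 192.8

192.8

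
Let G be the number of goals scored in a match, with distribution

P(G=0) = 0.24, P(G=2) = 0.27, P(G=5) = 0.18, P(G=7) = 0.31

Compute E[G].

E[G] = Σ g·P(G=g)
 = 0·0.24 + 2·0.27 + 5·0.18 + 7·0.31
 = 0 + 0.54 + 0.9 + 2.17
 = 3.61

3.61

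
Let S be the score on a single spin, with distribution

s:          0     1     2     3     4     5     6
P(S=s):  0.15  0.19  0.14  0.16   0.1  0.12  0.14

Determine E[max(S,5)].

5.14

E[max(S,5)] = Σ max(s,5)·P(S=s)
 = 5·0.15 + 5·0.19 + 5·0.14 + 5·0.16 + 5·0.1 + 5·0.12 + 6·0.14
 = 0.75 + 0.95 + 0.7 + 0.8 + 0.5 + 0.6 + 0.84
 = 5.14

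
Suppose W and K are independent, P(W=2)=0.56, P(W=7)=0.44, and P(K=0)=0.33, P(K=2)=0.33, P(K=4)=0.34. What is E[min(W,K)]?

E[min(W,K)] = Σ_w Σ_k min(w,k) · P(W=w)P(K=k)
 = 0·0.1848 + 2·0.1848 + 2·0.1904 + 0·0.1452 + 2·0.1452 + 4·0.1496
 = 0 + 0.3696 + 0.3808 + 0 + 0.2904 + 0.5984
 = 1.6392

1.6392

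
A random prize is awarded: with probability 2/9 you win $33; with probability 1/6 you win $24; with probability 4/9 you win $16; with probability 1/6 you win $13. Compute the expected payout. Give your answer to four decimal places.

E[payout] = 33·2/9 + 24·1/6 + 16·4/9 + 13·1/6
 = 22/3 + 4 + 64/9 + 13/6
 = 371/18

20.6111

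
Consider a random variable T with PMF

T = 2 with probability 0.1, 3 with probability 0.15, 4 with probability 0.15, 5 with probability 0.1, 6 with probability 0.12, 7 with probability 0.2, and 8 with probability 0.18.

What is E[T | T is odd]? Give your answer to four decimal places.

5.2222

P(T is odd) = 0.15 + 0.1 + 0.2 = 0.45.
E[T | T is odd] = [3·0.15 + 5·0.1 + 7·0.2] / 0.45
 = 2.35 / 0.45
 = 47/9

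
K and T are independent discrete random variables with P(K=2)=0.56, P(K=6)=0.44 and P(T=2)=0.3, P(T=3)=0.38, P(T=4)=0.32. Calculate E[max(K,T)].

E[max(K,T)] = Σ_k Σ_t max(k,t) · P(K=k)P(T=t)
 = 2·0.168 + 3·0.2128 + 4·0.1792 + 6·0.132 + 6·0.1672 + 6·0.1408
 = 0.336 + 0.6384 + 0.7168 + 0.792 + 1.0032 + 0.8448
 = 4.3312

4.3312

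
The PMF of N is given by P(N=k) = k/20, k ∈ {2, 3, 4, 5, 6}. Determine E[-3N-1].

-14.5

E[-3N-1] = Σ (-3n-1)·P(N=n)
 = (-7)·1/10 + (-10)·3/20 + (-13)·1/5 + (-16)·1/4 + (-19)·3/10
 = (-7/10) + (-3/2) + (-13/5) + (-4) + (-57/10)
 = -29/2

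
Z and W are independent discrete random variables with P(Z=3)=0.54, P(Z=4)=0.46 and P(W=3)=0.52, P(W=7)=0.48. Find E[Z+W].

8.38

E[Z+W] = Σ_z Σ_w (z+w) · P(Z=z)P(W=w)
 = 6·0.2808 + 10·0.2592 + 7·0.2392 + 11·0.2208
 = 1.6848 + 2.592 + 1.6744 + 2.4288
 = 8.38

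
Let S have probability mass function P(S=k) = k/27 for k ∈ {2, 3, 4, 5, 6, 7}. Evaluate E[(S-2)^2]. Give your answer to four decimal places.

E[(S-2)^2] = Σ (s-2)^2·P(S=s)
 = 0·2/27 + 1·1/9 + 4·4/27 + 9·5/27 + 16·2/9 + 25·7/27
 = 0 + 1/9 + 16/27 + 5/3 + 32/9 + 175/27
 = 335/27

12.4074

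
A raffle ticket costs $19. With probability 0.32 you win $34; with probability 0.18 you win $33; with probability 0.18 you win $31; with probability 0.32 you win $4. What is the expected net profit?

4.68

E[payout] = 34·0.32 + 33·0.18 + 31·0.18 + 4·0.32
 = 10.88 + 5.94 + 5.58 + 1.28
 = 23.68
Net = 23.68 - 19 = 4.68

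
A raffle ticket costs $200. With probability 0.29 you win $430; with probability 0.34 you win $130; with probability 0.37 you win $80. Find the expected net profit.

-1.5

E[payout] = 430·0.29 + 130·0.34 + 80·0.37
 = 124.7 + 44.2 + 29.6
 = 198.5
Net = 198.5 - 200 = -1.5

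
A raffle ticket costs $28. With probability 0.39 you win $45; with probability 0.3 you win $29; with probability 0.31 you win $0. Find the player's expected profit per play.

-1.75

E[payout] = 45·0.39 + 29·0.3 + 0·0.31
 = 17.55 + 8.7 + 0
 = 26.25
Net = 26.25 - 28 = -1.75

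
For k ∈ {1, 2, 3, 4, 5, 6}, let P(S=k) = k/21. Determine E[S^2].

21

E[S^2] = Σ s^2·P(S=s)
 = 1·1/21 + 4·2/21 + 9·1/7 + 16·4/21 + 25·5/21 + 36·2/7
 = 1/21 + 8/21 + 9/7 + 64/21 + 125/21 + 72/7
 = 21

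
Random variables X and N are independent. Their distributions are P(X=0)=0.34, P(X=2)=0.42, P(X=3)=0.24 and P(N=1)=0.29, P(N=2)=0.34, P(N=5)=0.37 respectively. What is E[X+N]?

4.38

E[X+N] = Σ_x Σ_n (x+n) · P(X=x)P(N=n)
 = 1·0.0986 + 2·0.1156 + 5·0.1258 + 3·0.1218 + 4·0.1428 + 7·0.1554 + 4·0.0696 + 5·0.0816 + 8·0.0888
 = 0.0986 + 0.2312 + 0.629 + 0.3654 + 0.5712 + 1.0878 + 0.2784 + 0.408 + 0.7104
 = 4.38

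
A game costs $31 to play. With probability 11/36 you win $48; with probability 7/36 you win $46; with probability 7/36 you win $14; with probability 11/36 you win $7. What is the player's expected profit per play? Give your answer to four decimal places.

-2.5278

E[payout] = 48·11/36 + 46·7/36 + 14·7/36 + 7·11/36
 = 44/3 + 161/18 + 49/18 + 77/36
 = 1025/36
Net = 1025/36 - 31 = -91/36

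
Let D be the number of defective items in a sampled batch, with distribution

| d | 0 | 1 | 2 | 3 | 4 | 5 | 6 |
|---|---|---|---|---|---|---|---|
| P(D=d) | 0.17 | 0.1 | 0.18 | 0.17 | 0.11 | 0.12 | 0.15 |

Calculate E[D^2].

12.51

E[D^2] = Σ d^2·P(D=d)
 = 0·0.17 + 1·0.1 + 4·0.18 + 9·0.17 + 16·0.11 + 25·0.12 + 36·0.15
 = 0 + 0.1 + 0.72 + 1.53 + 1.76 + 3 + 5.4
 = 12.51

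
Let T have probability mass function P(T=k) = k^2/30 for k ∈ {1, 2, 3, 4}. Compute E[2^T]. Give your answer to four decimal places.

11.5333

E[2^T] = Σ 2^t·P(T=t)
 = 2·1/30 + 4·2/15 + 8·3/10 + 16·8/15
 = 1/15 + 8/15 + 12/5 + 128/15
 = 173/15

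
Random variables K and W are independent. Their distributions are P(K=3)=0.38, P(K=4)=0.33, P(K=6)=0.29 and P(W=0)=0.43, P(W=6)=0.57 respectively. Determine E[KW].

14.364

E[KW] = Σ_k Σ_w kw · P(K=k)P(W=w)
 = 0·0.1634 + 18·0.2166 + 0·0.1419 + 24·0.1881 + 0·0.1247 + 36·0.1653
 = 0 + 3.8988 + 0 + 4.5144 + 0 + 5.9508
 = 14.364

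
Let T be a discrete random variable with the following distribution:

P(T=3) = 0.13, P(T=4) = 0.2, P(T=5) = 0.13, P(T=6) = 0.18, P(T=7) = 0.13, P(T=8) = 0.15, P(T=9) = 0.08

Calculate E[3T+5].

22.25

E[3T+5] = Σ (3t+5)·P(T=t)
 = 14·0.13 + 17·0.2 + 20·0.13 + 23·0.18 + 26·0.13 + 29·0.15 + 32·0.08
 = 1.82 + 3.4 + 2.6 + 4.14 + 3.38 + 4.35 + 2.56
 = 22.25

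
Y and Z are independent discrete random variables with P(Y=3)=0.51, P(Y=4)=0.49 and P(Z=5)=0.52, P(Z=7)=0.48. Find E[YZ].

20.8004

E[YZ] = Σ_y Σ_z yz · P(Y=y)P(Z=z)
 = 15·0.2652 + 21·0.2448 + 20·0.2548 + 28·0.2352
 = 3.978 + 5.1408 + 5.096 + 6.5856
 = 20.8004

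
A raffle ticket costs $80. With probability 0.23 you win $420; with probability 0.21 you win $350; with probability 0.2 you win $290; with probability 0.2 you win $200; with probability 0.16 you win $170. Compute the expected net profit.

215.3

E[payout] = 420·0.23 + 350·0.21 + 290·0.2 + 200·0.2 + 170·0.16
 = 96.6 + 73.5 + 58 + 40 + 27.2
 = 295.3
Net = 295.3 - 80 = 215.3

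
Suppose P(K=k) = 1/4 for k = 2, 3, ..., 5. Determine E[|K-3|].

1

E[|K-3|] = Σ |k-3|·P(K=k)
 = 1·1/4 + 0·1/4 + 1·1/4 + 2·1/4
 = 1/4 + 0 + 1/4 + 1/2
 = 1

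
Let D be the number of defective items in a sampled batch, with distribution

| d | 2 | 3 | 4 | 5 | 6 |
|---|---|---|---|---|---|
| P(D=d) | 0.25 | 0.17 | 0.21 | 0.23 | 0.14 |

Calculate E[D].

3.84

E[D] = Σ d·P(D=d)
 = 2·0.25 + 3·0.17 + 4·0.21 + 5·0.23 + 6·0.14
 = 0.5 + 0.51 + 0.84 + 1.15 + 0.84
 = 3.84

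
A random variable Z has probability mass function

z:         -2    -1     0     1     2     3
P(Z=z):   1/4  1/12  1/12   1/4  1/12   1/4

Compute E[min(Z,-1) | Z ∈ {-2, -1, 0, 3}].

P(Z ∈ {-2, -1, 0, 3}) = 1/4 + 1/12 + 1/12 + 1/4 = 2/3.
E[min(Z,-1) | Z ∈ {-2, -1, 0, 3}] = [(-2)·1/4 + (-1)·1/12 + (-1)·1/12 + (-1)·1/4] / (2/3)
 = -11/12 / (2/3)
 = -11/8

-1.375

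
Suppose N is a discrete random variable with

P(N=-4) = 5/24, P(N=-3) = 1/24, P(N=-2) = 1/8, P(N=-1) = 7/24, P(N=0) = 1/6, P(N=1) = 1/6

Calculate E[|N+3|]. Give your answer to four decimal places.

2.0833

E[|N+3|] = Σ |n+3|·P(N=n)
 = 1·5/24 + 0·1/24 + 1·1/8 + 2·7/24 + 3·1/6 + 4·1/6
 = 5/24 + 0 + 1/8 + 7/12 + 1/2 + 2/3
 = 25/12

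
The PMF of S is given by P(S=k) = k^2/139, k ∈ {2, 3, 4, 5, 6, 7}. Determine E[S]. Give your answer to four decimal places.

5.6331

E[S] = Σ s·P(S=s)
 = 2·4/139 + 3·9/139 + 4·16/139 + 5·25/139 + 6·36/139 + 7·49/139
 = 8/139 + 27/139 + 64/139 + 125/139 + 216/139 + 343/139
 = 783/139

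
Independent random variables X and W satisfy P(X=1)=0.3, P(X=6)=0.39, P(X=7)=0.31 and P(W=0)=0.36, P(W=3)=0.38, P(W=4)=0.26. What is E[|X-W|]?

E[|X-W|] = Σ_x Σ_w |x-w| · P(X=x)P(W=w)
 = 1·0.108 + 2·0.114 + 3·0.078 + 6·0.1404 + 3·0.1482 + 2·0.1014 + 7·0.1116 + 4·0.1178 + 3·0.0806
 = 0.108 + 0.228 + 0.234 + 0.8424 + 0.4446 + 0.2028 + 0.7812 + 0.4712 + 0.2418
 = 3.554

3.554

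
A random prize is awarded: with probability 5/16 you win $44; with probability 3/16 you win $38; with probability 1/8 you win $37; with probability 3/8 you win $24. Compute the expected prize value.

E[payout] = 44·5/16 + 38·3/16 + 37·1/8 + 24·3/8
 = 55/4 + 57/8 + 37/8 + 9
 = 69/2

34.5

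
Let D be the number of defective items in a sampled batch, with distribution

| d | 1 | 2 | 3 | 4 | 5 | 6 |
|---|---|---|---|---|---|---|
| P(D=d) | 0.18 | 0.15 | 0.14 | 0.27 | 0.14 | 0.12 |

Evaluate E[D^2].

E[D^2] = Σ d^2·P(D=d)
 = 1·0.18 + 4·0.15 + 9·0.14 + 16·0.27 + 25·0.14 + 36·0.12
 = 0.18 + 0.6 + 1.26 + 4.32 + 3.5 + 4.32
 = 14.18

14.18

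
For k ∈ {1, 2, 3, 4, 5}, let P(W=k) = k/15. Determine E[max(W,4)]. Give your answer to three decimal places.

4.333

E[max(W,4)] = Σ max(w,4)·P(W=w)
 = 4·1/15 + 4·2/15 + 4·1/5 + 4·4/15 + 5·1/3
 = 4/15 + 8/15 + 4/5 + 16/15 + 5/3
 = 13/3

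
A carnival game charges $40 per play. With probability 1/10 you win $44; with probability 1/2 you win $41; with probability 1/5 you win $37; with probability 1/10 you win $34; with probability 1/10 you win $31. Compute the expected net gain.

-1.2

E[payout] = 44·1/10 + 41·1/2 + 37·1/5 + 34·1/10 + 31·1/10
 = 22/5 + 41/2 + 37/5 + 17/5 + 31/10
 = 194/5
Net = 194/5 - 40 = -6/5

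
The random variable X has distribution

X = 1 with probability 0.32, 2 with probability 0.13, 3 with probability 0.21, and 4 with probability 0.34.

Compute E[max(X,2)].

E[max(X,2)] = Σ max(x,2)·P(X=x)
 = 2·0.32 + 2·0.13 + 3·0.21 + 4·0.34
 = 0.64 + 0.26 + 0.63 + 1.36
 = 2.89

2.89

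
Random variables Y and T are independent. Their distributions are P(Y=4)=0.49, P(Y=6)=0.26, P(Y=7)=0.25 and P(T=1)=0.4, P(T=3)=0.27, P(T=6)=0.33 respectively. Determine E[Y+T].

8.46

E[Y+T] = Σ_y Σ_t (y+t) · P(Y=y)P(T=t)
 = 5·0.196 + 7·0.1323 + 10·0.1617 + 7·0.104 + 9·0.0702 + 12·0.0858 + 8·0.1 + 10·0.0675 + 13·0.0825
 = 0.98 + 0.9261 + 1.617 + 0.728 + 0.6318 + 1.0296 + 0.8 + 0.675 + 1.0725
 = 8.46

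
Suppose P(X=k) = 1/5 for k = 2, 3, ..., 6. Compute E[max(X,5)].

E[max(X,5)] = Σ max(x,5)·P(X=x)
 = 5·1/5 + 5·1/5 + 5·1/5 + 5·1/5 + 6·1/5
 = 1 + 1 + 1 + 1 + 6/5
 = 26/5

5.2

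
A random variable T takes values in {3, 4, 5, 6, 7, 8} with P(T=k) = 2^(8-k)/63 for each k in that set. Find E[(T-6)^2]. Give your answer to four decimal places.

5.8095

E[(T-6)^2] = Σ (t-6)^2·P(T=t)
 = 9·32/63 + 4·16/63 + 1·8/63 + 0·4/63 + 1·2/63 + 4·1/63
 = 32/7 + 64/63 + 8/63 + 0 + 2/63 + 4/63
 = 122/21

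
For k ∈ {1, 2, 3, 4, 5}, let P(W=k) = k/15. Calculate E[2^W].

E[2^W] = Σ 2^w·P(W=w)
 = 2·1/15 + 4·2/15 + 8·1/5 + 16·4/15 + 32·1/3
 = 2/15 + 8/15 + 8/5 + 64/15 + 32/3
 = 86/5

17.2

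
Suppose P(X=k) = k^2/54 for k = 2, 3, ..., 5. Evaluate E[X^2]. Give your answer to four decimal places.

18.1111

E[X^2] = Σ x^2·P(X=x)
 = 4·2/27 + 9·1/6 + 16·8/27 + 25·25/54
 = 8/27 + 3/2 + 128/27 + 625/54
 = 163/9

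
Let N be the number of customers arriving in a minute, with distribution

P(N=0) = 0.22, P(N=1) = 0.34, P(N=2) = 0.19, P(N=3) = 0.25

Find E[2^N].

E[2^N] = Σ 2^n·P(N=n)
 = 1·0.22 + 2·0.34 + 4·0.19 + 8·0.25
 = 0.22 + 0.68 + 0.76 + 2
 = 3.66

3.66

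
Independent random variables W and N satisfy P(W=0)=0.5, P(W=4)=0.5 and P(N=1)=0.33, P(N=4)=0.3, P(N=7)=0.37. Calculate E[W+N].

6.12

E[W+N] = Σ_w Σ_n (w+n) · P(W=w)P(N=n)
 = 1·0.165 + 4·0.15 + 7·0.185 + 5·0.165 + 8·0.15 + 11·0.185
 = 0.165 + 0.6 + 1.295 + 0.825 + 1.2 + 2.035
 = 6.12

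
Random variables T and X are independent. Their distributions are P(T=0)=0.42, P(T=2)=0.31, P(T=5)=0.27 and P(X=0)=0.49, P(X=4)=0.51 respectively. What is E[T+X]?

E[T+X] = Σ_t Σ_x (t+x) · P(T=t)P(X=x)
 = 0·0.2058 + 4·0.2142 + 2·0.1519 + 6·0.1581 + 5·0.1323 + 9·0.1377
 = 0 + 0.8568 + 0.3038 + 0.9486 + 0.6615 + 1.2393
 = 4.01

4.01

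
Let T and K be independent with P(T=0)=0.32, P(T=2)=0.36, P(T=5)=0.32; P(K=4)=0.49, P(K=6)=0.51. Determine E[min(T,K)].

2.1632

E[min(T,K)] = Σ_t Σ_k min(t,k) · P(T=t)P(K=k)
 = 0·0.1568 + 0·0.1632 + 2·0.1764 + 2·0.1836 + 4·0.1568 + 5·0.1632
 = 0 + 0 + 0.3528 + 0.3672 + 0.6272 + 0.816
 = 2.1632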